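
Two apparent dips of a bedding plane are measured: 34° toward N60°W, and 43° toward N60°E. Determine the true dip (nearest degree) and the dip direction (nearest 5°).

true dip 58°, dip direction 005°

The two traces are lines in the plane: v₁ = (sin 300°·cos 34°, cos 300°·cos 34°, −sin 34°), v₂ = (sin 60°·cos 43°, cos 60°·cos 43°, −sin 43°).
The plane normal is n = v₁ × v₂ ∝ (0.078, 0.844, 0.525).
True dip = arccos(n_z / |n|) = arccos(0.5267) = 58.2°.
Dip direction = atan2(0.078, 0.844) = 5° (azimuth of n's horizontal projection).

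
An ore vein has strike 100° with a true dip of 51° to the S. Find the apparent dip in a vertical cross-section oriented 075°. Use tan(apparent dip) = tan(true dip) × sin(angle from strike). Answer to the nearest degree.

28°

Angle between strike (100°) and section (075°): β = 25°.
tan α = tan 51° × sin 25° = 1.2349 × 0.4226 = 0.5219
α = arctan(0.5219) = 27.56°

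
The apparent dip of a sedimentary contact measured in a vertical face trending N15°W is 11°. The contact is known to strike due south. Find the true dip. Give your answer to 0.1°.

36.9°

β = acute angle between strike due south and section N15°W = 15°.
tan δ = tan α / sin β = tan 11° / sin 15° = 0.1944 / 0.2588 = 0.7510
true dip = arctan 0.7510 = 36.91°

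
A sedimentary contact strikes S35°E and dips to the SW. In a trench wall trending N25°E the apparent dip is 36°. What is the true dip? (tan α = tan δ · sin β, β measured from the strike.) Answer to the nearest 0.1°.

The section is 60° from the strike.
tan(true dip) = tan 36° / sin 60° = 0.8389
δ = arctan(0.8389) = 39.99°

40.0°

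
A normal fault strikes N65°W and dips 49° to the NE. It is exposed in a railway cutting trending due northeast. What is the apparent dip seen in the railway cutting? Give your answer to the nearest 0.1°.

47.2°

The section lies 70° from the strike.
tan(apparent dip) = tan 49° · sin 70° = 1.0810
α = arctan(1.0810) = 47.23°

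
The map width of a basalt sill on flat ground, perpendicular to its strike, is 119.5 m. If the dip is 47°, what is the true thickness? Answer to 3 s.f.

87.4 m

True thickness t = w · sin(dip) = 119.5 × sin 47°
t = 119.5 × 0.7314 = 87.397 m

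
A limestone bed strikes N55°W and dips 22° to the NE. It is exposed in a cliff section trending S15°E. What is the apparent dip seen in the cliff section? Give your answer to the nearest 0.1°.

14.6°

The section lies 40° from the strike.
tan α = tan 22° × sin 40° = 0.4040 × 0.6428 = 0.2597
apparent dip = arctan 0.2597 = 14.56°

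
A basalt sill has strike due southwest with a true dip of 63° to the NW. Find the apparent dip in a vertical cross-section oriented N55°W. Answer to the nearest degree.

The strike is due southwest and the section trends N55°W; the acute angle between them is β = 80°.
tan α = tan 63° × sin 80° = 1.9626 × 0.9848 = 1.9328
apparent dip = arctan 1.9328 = 62.64°

63°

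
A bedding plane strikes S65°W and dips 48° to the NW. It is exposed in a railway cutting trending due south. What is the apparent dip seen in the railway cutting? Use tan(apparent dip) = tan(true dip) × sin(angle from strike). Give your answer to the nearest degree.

45°

Angle between strike (S65°W) and section (due south): β = 65°.
tan(apparent dip) = tan 48° · sin 65° = 1.0066
apparent dip = arctan 1.0066 = 45.19°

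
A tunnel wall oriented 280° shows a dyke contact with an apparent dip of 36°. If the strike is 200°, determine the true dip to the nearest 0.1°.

β = acute angle between strike 200° and section 280° = 80°.
tan δ = tan α / sin β = tan 36° / sin 80° = 0.7265 / 0.9848 = 0.7378
true dip = arctan 0.7378 = 36.42°

36.4°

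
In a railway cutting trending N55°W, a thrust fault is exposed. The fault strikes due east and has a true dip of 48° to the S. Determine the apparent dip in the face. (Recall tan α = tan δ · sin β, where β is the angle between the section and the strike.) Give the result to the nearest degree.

The section lies 35° from the strike.
tan(apparent dip) = tan 48° · sin 35° = 0.6370
α = arctan(0.6370) = 32.50°

32°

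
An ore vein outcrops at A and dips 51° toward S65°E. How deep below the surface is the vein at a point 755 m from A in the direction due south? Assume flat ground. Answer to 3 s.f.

The hole lies 65° from the dip direction, so the down-dip offset is 755 × cos 65° = 319.08 m.
Depth = down-dip offset × tan(dip) = 319.08 × tan 51° = 319.08 × 1.2349
Depth = 394.03 m

394 m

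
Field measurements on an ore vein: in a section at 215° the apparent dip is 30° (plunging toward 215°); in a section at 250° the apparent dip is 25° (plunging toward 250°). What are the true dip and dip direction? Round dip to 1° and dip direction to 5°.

The two traces are lines in the plane: v₁ = (sin 215°·cos 30°, cos 215°·cos 30°, −sin 30°), v₂ = (sin 250°·cos 25°, cos 250°·cos 25°, −sin 25°).
n = v₁ × v₂ = (-0.145, -0.216, 0.450) (taken with n_z > 0).
Dip δ = arctan(|n_h|/n_z) = arctan(0.260/0.450) = 30.0°.
Dip direction = atan2(-0.145, -0.216) = 214° (azimuth of n's horizontal projection).

true dip 30°, dip direction 215°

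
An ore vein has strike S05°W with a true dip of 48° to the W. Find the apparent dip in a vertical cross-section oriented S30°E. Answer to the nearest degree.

32°

The section lies 35° from the strike.
tan(apparent dip) = tan 48° · sin 35° = 0.6370
apparent dip = arctan 0.6370 = 32.50°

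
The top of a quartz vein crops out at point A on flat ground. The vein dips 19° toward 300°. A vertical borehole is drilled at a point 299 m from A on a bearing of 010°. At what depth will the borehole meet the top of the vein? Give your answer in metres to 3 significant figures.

The hole lies 70° from the dip direction, so the down-dip offset is 299 × cos 70° = 102.26 m.
Depth = down-dip offset × tan(dip) = 102.26 × tan 19° = 102.26 × 0.3443
Depth = 35.21 m

35.2 m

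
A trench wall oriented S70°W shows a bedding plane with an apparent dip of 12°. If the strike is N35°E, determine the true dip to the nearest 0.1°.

The section is 35° from the strike.
tan(true dip) = tan 12° / sin 35° = 0.3706
true dip = arctan 0.3706 = 20.33°

20.3°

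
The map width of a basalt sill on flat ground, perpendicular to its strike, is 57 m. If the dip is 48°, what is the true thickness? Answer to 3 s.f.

42.4 m

True thickness t = w · sin(dip) = 57 × sin 48°
t = 57 × 0.7431 = 42.359 m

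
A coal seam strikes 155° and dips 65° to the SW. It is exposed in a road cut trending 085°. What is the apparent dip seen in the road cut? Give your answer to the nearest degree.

Angle between strike (155°) and section (085°): β = 70°.
tan(apparent dip) = tan 65° · sin 70° = 2.0152
α = arctan(2.0152) = 63.61°

64°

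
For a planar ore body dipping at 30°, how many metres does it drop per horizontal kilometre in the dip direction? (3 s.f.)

577 m

drop per km = 1000 × tan 30° = 1000 × 0.5774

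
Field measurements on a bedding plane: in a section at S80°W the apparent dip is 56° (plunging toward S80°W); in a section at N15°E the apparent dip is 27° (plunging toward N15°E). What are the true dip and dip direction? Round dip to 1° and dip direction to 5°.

Each apparent-dip line lies in the plane. As unit vectors (x east, y north, z up), v₁ plunges 56°→S80°W and v₂ plunges 27°→N15°E.
The plane normal is n = v₁ × v₂ ∝ (-0.758, 0.441, 0.452).
Dip δ = arctan(|n_h|/n_z) = arctan(0.877/0.452) = 62.7°.
Dip direction = atan2(-0.758, 0.441) = 300° (azimuth of n's horizontal projection).

true dip 63°, dip direction 300°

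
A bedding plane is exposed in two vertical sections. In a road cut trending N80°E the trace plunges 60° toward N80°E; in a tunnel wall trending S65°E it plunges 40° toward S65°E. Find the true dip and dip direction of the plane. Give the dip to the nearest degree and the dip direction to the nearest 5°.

true dip 63°, dip direction 050°

Each apparent-dip line lies in the plane. As unit vectors (x east, y north, z up), v₁ plunges 60°→N80°E and v₂ plunges 40°→S65°E.
n = v₁ × v₂ = (0.336, 0.285, 0.220) (taken with n_z > 0).
Dip δ = arctan(|n_h|/n_z) = arctan(0.441/0.220) = 63.5°.
Dip direction = atan2(0.336, 0.285) = 50° (azimuth of n's horizontal projection).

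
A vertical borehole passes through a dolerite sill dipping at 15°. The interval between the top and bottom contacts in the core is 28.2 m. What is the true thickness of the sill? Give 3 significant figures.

True thickness t = h · cos(dip) = 28.2 × cos 15°
t = 28.2 × 0.9659 = 27.239 m

27.2 m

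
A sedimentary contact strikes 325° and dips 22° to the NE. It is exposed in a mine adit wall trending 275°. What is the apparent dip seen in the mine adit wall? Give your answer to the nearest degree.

The strike is 325° and the section trends 275°; the acute angle between them is β = 50°.
tan(apparent dip) = tan 22° · sin 50° = 0.3095
α = arctan(0.3095) = 17.20°

17°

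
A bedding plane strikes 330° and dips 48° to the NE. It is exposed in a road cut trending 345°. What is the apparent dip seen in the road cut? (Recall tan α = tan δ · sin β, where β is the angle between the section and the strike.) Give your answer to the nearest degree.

16°

The section lies 15° from the strike.
tan α = tan 48° × sin 15° = 1.1106 × 0.2588 = 0.2874
apparent dip = arctan 0.2874 = 16.04°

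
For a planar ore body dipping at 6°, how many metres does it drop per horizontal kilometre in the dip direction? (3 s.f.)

drop per km = 1000 × tan 6° = 1000 × 0.1051

105 m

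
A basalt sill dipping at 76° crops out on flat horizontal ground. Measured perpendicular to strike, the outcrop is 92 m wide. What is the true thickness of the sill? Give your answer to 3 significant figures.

89.3 m

True thickness t = w · sin(dip) = 92 × sin 76°
t = 92 × 0.9703 = 89.267 m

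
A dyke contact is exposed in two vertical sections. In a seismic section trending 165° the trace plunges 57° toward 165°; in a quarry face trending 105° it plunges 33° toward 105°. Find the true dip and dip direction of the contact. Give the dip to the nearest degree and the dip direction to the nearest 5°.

The two traces are lines in the plane: v₁ = (sin 165°·cos 57°, cos 165°·cos 57°, −sin 57°), v₂ = (sin 105°·cos 33°, cos 105°·cos 33°, −sin 33°).
n = v₁ × v₂ = (0.104, -0.603, 0.396) (taken with n_z > 0).
True dip = arccos(n_z / |n|) = arccos(0.5431) = 57.1°.
Dip direction = azimuth of (n_x, n_y) = atan2(0.104, -0.603) = 170°.

true dip 57°, dip direction 170°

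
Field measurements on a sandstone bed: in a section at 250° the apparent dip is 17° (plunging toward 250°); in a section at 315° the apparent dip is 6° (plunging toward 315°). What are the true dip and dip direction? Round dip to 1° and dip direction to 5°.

true dip 17°, dip direction 245°

Represent each trace as a vector plunging at its apparent dip toward its trend (east-north-up frame): v₁ = (-0.899, -0.327, -0.292), v₂ = (-0.703, 0.703, -0.105).
Cross product v₁ × v₂ gives the pole to the plane: n ∝ (-0.240, -0.112, 0.862).
tan δ = √(n_x²+n_y²)/n_z = 0.265/0.862, so δ = 17.1°.
Dip direction = azimuth of (n_x, n_y) = atan2(-0.240, -0.112) = 245°.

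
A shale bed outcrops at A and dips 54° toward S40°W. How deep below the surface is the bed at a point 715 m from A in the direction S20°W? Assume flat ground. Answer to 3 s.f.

The hole lies 20° from the dip direction, so the down-dip offset is 715 × cos 20° = 671.88 m.
Depth = down-dip offset × tan(dip) = 671.88 × tan 54° = 671.88 × 1.3764
Depth = 924.76 m

925 m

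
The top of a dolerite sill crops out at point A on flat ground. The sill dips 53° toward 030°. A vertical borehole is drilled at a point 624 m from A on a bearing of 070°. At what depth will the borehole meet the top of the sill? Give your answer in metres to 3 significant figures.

634 m

The hole lies 40° from the dip direction, so the down-dip offset is 624 × cos 40° = 478.01 m.
Depth = down-dip offset × tan(dip) = 478.01 × tan 53° = 478.01 × 1.3270
Depth = 634.34 m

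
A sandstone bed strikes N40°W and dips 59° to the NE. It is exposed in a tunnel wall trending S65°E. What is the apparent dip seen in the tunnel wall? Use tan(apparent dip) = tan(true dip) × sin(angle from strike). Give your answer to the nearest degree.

The strike is N40°W and the section trends S65°E; the acute angle between them is β = 25°.
tan(apparent dip) = tan 59° · sin 25° = 0.7034
apparent dip = arctan 0.7034 = 35.12°

35°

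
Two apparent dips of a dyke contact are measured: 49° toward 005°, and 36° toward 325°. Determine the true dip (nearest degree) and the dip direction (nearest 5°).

true dip 50°, dip direction 015°

The two traces are lines in the plane: v₁ = (sin 5°·cos 49°, cos 5°·cos 49°, −sin 49°), v₂ = (sin 325°·cos 36°, cos 325°·cos 36°, −sin 36°).
n = v₁ × v₂ = (0.116, 0.384, 0.341) (taken with n_z > 0).
True dip = arccos(n_z / |n|) = arccos(0.6480) = 49.6°.
The horizontal component of n points toward azimuth atan2(n_x, n_y) = 17°, the dip direction.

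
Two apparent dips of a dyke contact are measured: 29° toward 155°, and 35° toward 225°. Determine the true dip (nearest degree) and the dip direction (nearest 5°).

The two traces are lines in the plane: v₁ = (sin 155°·cos 29°, cos 155°·cos 29°, −sin 29°), v₂ = (sin 225°·cos 35°, cos 225°·cos 35°, −sin 35°).
n = v₁ × v₂ = (-0.174, -0.493, 0.673) (taken with n_z > 0).
Dip δ = arctan(|n_h|/n_z) = arctan(0.523/0.673) = 37.8°.
Dip direction = atan2(-0.174, -0.493) = 199° (azimuth of n's horizontal projection).

true dip 38°, dip direction 200°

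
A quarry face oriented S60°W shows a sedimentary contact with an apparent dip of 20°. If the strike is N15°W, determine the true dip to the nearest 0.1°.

20.6°

β = acute angle between strike N15°W and section S60°W = 75°.
tan δ = tan α / sin β = tan 20° / sin 75° = 0.3640 / 0.9659 = 0.3768
δ = arctan(0.3768) = 20.65°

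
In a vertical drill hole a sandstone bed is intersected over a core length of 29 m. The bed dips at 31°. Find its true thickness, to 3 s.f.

True thickness t = h · cos(dip) = 29 × cos 31°
t = 29 × 0.8572 = 24.858 m

24.9 m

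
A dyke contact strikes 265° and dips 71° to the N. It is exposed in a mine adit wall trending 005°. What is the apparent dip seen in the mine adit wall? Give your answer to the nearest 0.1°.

The section lies 80° from the strike.
tan(apparent dip) = tan 71° · sin 80° = 2.8601
α = arctan(2.8601) = 70.73°

70.7°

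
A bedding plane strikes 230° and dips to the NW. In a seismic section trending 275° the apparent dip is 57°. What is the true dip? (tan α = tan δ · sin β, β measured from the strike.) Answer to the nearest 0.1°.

65.3°

β = acute angle between strike 230° and section 275° = 45°.
tan δ = tan α / sin β = tan 57° / sin 45° = 1.5399 / 0.7071 = 2.1777
true dip = arctan 2.1777 = 65.34°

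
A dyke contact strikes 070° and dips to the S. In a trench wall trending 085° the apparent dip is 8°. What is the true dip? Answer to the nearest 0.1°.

β = acute angle between strike 070° and section 085° = 15°.
tan(true dip) = tan 8° / sin 15° = 0.5430
true dip = arctan 0.5430 = 28.50°

28.5°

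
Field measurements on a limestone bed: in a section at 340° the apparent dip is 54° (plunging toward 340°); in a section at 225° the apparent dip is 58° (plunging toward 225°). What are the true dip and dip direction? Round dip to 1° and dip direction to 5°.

true dip 70°, dip direction 280°

Represent each trace as a vector plunging at its apparent dip toward its trend (east-north-up frame): v₁ = (-0.201, 0.552, -0.809), v₂ = (-0.375, -0.375, -0.848).
Cross product v₁ × v₂ gives the pole to the plane: n ∝ (-0.772, 0.133, 0.282).
True dip = arccos(n_z / |n|) = arccos(0.3392) = 70.2°.
The horizontal component of n points toward azimuth atan2(n_x, n_y) = 280°, the dip direction.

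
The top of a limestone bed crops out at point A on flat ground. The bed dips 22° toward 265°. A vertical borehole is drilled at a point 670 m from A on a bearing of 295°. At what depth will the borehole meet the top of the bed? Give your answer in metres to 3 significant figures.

The hole lies 30° from the dip direction, so the down-dip offset is 670 × cos 30° = 580.24 m.
Depth = down-dip offset × tan(dip) = 580.24 × tan 22° = 580.24 × 0.4040
Depth = 234.43 m

234 m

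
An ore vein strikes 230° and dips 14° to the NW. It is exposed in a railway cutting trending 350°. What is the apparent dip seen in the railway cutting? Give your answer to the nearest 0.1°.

12.2°

The section lies 60° from the strike.
tan(apparent dip) = tan 14° · sin 60° = 0.2159
apparent dip = arctan 0.2159 = 12.18°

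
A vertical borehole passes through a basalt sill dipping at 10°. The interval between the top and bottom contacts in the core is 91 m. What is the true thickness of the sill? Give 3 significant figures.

True thickness t = h · cos(dip) = 91 × cos 10°
t = 91 × 0.9848 = 89.618 m

89.6 m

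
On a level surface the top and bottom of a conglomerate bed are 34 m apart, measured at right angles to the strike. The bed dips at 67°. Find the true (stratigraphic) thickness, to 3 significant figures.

True thickness t = w · sin(dip) = 34 × sin 67°
t = 34 × 0.9205 = 31.297 m

31.3 m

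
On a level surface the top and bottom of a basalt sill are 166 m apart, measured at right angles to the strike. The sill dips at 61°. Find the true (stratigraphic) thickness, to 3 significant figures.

True thickness t = w · sin(dip) = 166 × sin 61°
t = 166 × 0.8746 = 145.187 m

145 m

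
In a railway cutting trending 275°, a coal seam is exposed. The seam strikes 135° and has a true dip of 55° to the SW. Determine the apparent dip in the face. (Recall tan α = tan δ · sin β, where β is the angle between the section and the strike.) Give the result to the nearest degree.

Angle between strike (135°) and section (275°): β = 40°.
tan α = tan 55° × sin 40° = 1.4281 × 0.6428 = 0.9180
α = arctan(0.9180) = 42.55°

43°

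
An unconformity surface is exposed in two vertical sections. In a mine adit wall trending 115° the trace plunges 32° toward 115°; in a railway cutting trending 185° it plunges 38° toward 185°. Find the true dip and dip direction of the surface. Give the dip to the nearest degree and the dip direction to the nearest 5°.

true dip 41°, dip direction 160°

The two traces are lines in the plane: v₁ = (sin 115°·cos 32°, cos 115°·cos 32°, −sin 32°), v₂ = (sin 185°·cos 38°, cos 185°·cos 38°, −sin 38°).
The plane normal is n = v₁ × v₂ ∝ (0.195, -0.510, 0.628).
tan δ = √(n_x²+n_y²)/n_z = 0.546/0.628, so δ = 41.0°.
Dip direction = atan2(0.195, -0.510) = 159° (azimuth of n's horizontal projection).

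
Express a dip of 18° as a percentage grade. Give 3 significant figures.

32.5%

grade % = 100 × tan 18° = 100 × 0.3249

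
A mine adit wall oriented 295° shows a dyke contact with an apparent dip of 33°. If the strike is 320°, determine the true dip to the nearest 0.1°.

56.9°

β = acute angle between strike 320° and section 295° = 25°.
tan(true dip) = tan 33° / sin 25° = 1.5366
δ = arctan(1.5366) = 56.94°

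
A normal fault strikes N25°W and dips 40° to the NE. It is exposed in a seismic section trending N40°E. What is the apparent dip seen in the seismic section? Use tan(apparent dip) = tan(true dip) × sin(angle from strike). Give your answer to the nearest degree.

37°

Angle between strike (N25°W) and section (N40°E): β = 65°.
tan(apparent dip) = tan 40° · sin 65° = 0.7605
α = arctan(0.7605) = 37.25°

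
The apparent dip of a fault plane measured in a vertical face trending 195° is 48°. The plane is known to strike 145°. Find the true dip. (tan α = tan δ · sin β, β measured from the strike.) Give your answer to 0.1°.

55.4°

β = acute angle between strike 145° and section 195° = 50°.
tan δ = tan α / sin β = tan 48° / sin 50° = 1.1106 / 0.7660 = 1.4498
true dip = arctan 1.4498 = 55.40°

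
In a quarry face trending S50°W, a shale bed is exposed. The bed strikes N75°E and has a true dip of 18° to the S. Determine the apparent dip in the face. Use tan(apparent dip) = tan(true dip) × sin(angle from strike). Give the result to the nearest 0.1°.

7.8°

The section lies 25° from the strike.
tan α = tan 18° × sin 25° = 0.3249 × 0.4226 = 0.1373
α = arctan(0.1373) = 7.82°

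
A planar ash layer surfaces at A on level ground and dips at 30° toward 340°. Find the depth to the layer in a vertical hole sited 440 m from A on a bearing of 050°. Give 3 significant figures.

The hole lies 70° from the dip direction, so the down-dip offset is 440 × cos 70° = 150.49 m.
Depth = down-dip offset × tan(dip) = 150.49 × tan 30° = 150.49 × 0.5774
Depth = 86.88 m

86.9 m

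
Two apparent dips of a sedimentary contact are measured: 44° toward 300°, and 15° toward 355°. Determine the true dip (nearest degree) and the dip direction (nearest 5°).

true dip 46°, dip direction 280°

The two traces are lines in the plane: v₁ = (sin 300°·cos 44°, cos 300°·cos 44°, −sin 44°), v₂ = (sin 355°·cos 15°, cos 355°·cos 15°, −sin 15°).
Cross product v₁ × v₂ gives the pole to the plane: n ∝ (-0.575, 0.103, 0.569).
Dip δ = arctan(|n_h|/n_z) = arctan(0.584/0.569) = 45.8°.
The horizontal component of n points toward azimuth atan2(n_x, n_y) = 280°, the dip direction.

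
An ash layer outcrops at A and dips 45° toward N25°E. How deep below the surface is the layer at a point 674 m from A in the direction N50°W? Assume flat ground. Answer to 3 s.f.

The hole lies 75° from the dip direction, so the down-dip offset is 674 × cos 75° = 174.44 m.
Depth = down-dip offset × tan(dip) = 174.44 × tan 45° = 174.44 × 1.0000
Depth = 174.44 m

174 m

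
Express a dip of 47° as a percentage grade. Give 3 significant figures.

107%

grade % = 100 × tan 47° = 100 × 1.0724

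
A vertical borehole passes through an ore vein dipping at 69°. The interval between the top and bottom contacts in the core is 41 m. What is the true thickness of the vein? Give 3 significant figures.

14.7 m

True thickness t = h · cos(dip) = 41 × cos 69°
t = 41 × 0.3584 = 14.693 m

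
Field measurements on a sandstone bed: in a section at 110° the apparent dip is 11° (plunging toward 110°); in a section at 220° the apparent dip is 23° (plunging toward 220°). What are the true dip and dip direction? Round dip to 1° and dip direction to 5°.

Represent each trace as a vector plunging at its apparent dip toward its trend (east-north-up frame): v₁ = (0.922, -0.336, -0.191), v₂ = (-0.592, -0.705, -0.391).
Cross product v₁ × v₂ gives the pole to the plane: n ∝ (0.003, -0.473, 0.849).
Dip δ = arctan(|n_h|/n_z) = arctan(0.473/0.849) = 29.1°.
Dip direction = atan2(0.003, -0.473) = 180° (azimuth of n's horizontal projection).

true dip 29°, dip direction 180°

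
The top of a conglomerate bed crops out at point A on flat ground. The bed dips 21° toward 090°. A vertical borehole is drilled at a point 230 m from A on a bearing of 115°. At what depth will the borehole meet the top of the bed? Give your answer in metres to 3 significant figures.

80.0 m

The hole lies 25° from the dip direction, so the down-dip offset is 230 × cos 25° = 208.45 m.
Depth = down-dip offset × tan(dip) = 208.45 × tan 21° = 208.45 × 0.3839
Depth = 80.02 m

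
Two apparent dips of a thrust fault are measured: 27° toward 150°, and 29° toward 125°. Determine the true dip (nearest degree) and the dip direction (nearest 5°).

The two traces are lines in the plane: v₁ = (sin 150°·cos 27°, cos 150°·cos 27°, −sin 27°), v₂ = (sin 125°·cos 29°, cos 125°·cos 29°, −sin 29°).
The plane normal is n = v₁ × v₂ ∝ (0.146, -0.109, 0.329).
tan δ = √(n_x²+n_y²)/n_z = 0.183/0.329, so δ = 29.0°.
The horizontal component of n points toward azimuth atan2(n_x, n_y) = 127°, the dip direction.

true dip 29°, dip direction 125°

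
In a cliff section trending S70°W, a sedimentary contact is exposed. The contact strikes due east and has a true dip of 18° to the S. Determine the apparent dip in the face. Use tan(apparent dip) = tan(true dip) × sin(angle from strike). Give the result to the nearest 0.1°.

6.3°

Angle between strike (due east) and section (S70°W): β = 20°.
tan α = tan 18° × sin 20° = 0.3249 × 0.3420 = 0.1111
α = arctan(0.1111) = 6.34°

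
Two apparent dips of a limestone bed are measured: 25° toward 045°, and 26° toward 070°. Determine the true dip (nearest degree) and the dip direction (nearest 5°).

Each apparent-dip line lies in the plane. As unit vectors (x east, y north, z up), v₁ plunges 25°→045° and v₂ plunges 26°→070°.
Cross product v₁ × v₂ gives the pole to the plane: n ∝ (0.151, 0.076, 0.344).
True dip = arccos(n_z / |n|) = arccos(0.8976) = 26.2°.
The horizontal component of n points toward azimuth atan2(n_x, n_y) = 63°, the dip direction.

true dip 26°, dip direction 065°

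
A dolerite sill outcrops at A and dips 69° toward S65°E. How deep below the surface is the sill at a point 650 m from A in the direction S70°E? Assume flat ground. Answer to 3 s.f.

1690 m

The hole lies 5° from the dip direction, so the down-dip offset is 650 × cos 5° = 647.53 m.
Depth = down-dip offset × tan(dip) = 647.53 × tan 69° = 647.53 × 2.6051
Depth = 1686.86 m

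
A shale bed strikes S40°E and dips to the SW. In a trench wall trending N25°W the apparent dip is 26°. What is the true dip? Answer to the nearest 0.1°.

β = acute angle between strike S40°E and section N25°W = 15°.
tan δ = tan α / sin β = tan 26° / sin 15° = 0.4877 / 0.2588 = 1.8845
δ = arctan(1.8845) = 62.05°

62.0°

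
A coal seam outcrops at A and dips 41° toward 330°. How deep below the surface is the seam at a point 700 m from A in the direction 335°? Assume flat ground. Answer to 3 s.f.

606 m

The hole lies 5° from the dip direction, so the down-dip offset is 700 × cos 5° = 697.34 m.
Depth = down-dip offset × tan(dip) = 697.34 × tan 41° = 697.34 × 0.8693
Depth = 606.19 m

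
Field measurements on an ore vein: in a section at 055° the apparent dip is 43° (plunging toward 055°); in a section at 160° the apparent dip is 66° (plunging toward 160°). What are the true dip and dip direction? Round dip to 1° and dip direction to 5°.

true dip 70°, dip direction 125°

Each apparent-dip line lies in the plane. As unit vectors (x east, y north, z up), v₁ plunges 43°→055° and v₂ plunges 66°→160°.
n = v₁ × v₂ = (0.644, -0.452, 0.287) (taken with n_z > 0).
Dip δ = arctan(|n_h|/n_z) = arctan(0.787/0.287) = 69.9°.
Dip direction = atan2(0.644, -0.452) = 125° (azimuth of n's horizontal projection).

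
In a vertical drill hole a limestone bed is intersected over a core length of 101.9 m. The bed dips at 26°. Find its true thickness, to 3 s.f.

91.6 m

True thickness t = h · cos(dip) = 101.9 × cos 26°
t = 101.9 × 0.8988 = 91.587 m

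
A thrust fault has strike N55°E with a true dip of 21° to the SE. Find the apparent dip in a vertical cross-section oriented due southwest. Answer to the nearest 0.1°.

3.8°

Angle between strike (N55°E) and section (due southwest): β = 10°.
tan(apparent dip) = tan 21° · sin 10° = 0.0667
α = arctan(0.0667) = 3.81°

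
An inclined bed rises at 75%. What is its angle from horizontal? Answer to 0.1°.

tan θ = 75/100 = 0.7500
θ = arctan(0.7500) = 36.87°

36.9°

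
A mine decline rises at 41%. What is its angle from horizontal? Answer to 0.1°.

22.3°

tan θ = 41/100 = 0.4100
θ = arctan(0.4100) = 22.29°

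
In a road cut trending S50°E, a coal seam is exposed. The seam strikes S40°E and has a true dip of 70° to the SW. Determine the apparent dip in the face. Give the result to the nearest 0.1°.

25.5°

The section lies 10° from the strike.
tan α = tan 70° × sin 10° = 2.7475 × 0.1736 = 0.4771
apparent dip = arctan 0.4771 = 25.51°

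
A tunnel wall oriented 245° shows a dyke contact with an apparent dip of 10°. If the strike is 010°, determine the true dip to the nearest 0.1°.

The section is 55° from the strike.
tan δ = tan α / sin β = tan 10° / sin 55° = 0.1763 / 0.8192 = 0.2153
δ = arctan(0.2153) = 12.15°

12.1°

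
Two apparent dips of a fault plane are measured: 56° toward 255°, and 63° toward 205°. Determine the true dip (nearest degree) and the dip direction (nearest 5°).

Represent each trace as a vector plunging at its apparent dip toward its trend (east-north-up frame): v₁ = (-0.540, -0.145, -0.829), v₂ = (-0.192, -0.411, -0.891).
The plane normal is n = v₁ × v₂ ∝ (-0.212, -0.322, 0.194).
Dip δ = arctan(|n_h|/n_z) = arctan(0.386/0.194) = 63.2°.
Dip direction = azimuth of (n_x, n_y) = atan2(-0.212, -0.322) = 213°.

true dip 63°, dip direction 215°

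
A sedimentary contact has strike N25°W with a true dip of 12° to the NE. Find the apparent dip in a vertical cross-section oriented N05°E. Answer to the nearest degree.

Angle between strike (N25°W) and section (N05°E): β = 30°.
tan α = tan 12° × sin 30° = 0.2126 × 0.5000 = 0.1063
α = arctan(0.1063) = 6.07°

6°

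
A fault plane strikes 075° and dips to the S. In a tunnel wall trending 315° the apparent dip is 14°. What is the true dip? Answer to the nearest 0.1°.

β = acute angle between strike 075° and section 315° = 60°.
tan δ = tan α / sin β = tan 14° / sin 60° = 0.2493 / 0.8660 = 0.2879
true dip = arctan 0.2879 = 16.06°

16.1°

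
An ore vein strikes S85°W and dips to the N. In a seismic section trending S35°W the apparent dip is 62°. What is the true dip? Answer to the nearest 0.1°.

The section is 50° from the strike.
tan δ = tan α / sin β = tan 62° / sin 50° = 1.8807 / 0.7660 = 2.4551
δ = arctan(2.4551) = 67.84°

67.8°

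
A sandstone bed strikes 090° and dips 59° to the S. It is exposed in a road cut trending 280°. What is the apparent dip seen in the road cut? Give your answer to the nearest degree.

16°

Angle between strike (090°) and section (280°): β = 10°.
tan α = tan 59° × sin 10° = 1.6643 × 0.1736 = 0.2890
apparent dip = arctan 0.2890 = 16.12°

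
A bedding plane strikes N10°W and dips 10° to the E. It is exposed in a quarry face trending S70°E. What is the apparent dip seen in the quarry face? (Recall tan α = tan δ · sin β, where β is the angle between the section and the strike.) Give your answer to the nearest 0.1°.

8.7°

The section lies 60° from the strike.
tan(apparent dip) = tan 10° · sin 60° = 0.1527
apparent dip = arctan 0.1527 = 8.68°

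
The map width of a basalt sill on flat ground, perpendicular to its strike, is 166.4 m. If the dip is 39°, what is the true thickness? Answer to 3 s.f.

105 m

True thickness t = w · sin(dip) = 166.4 × sin 39°
t = 166.4 × 0.6293 = 104.719 m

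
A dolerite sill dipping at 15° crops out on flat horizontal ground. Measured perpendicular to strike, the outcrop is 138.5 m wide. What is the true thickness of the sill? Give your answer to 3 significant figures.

35.8 m

True thickness t = w · sin(dip) = 138.5 × sin 15°
t = 138.5 × 0.2588 = 35.846 m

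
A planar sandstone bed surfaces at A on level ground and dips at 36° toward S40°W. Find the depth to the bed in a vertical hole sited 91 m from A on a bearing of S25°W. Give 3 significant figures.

The hole lies 15° from the dip direction, so the down-dip offset is 91 × cos 15° = 87.90 m.
Depth = down-dip offset × tan(dip) = 87.90 × tan 36° = 87.90 × 0.7265
Depth = 63.86 m

63.9 m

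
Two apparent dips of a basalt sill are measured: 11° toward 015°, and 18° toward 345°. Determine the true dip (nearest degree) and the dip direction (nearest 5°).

Represent each trace as a vector plunging at its apparent dip toward its trend (east-north-up frame): v₁ = (0.254, 0.948, -0.191), v₂ = (-0.246, 0.919, -0.309).
n = v₁ × v₂ = (-0.118, 0.125, 0.467) (taken with n_z > 0).
True dip = arccos(n_z / |n|) = arccos(0.9383) = 20.2°.
The horizontal component of n points toward azimuth atan2(n_x, n_y) = 317°, the dip direction.

true dip 20°, dip direction 315°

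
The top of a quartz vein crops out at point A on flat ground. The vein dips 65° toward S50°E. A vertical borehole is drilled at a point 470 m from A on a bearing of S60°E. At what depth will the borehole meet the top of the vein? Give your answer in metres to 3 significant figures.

993 m

The hole lies 10° from the dip direction, so the down-dip offset is 470 × cos 10° = 462.86 m.
Depth = down-dip offset × tan(dip) = 462.86 × tan 65° = 462.86 × 2.1445
Depth = 992.61 m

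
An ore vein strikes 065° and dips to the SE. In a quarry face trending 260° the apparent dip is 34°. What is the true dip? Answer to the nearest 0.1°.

69.0°

β = acute angle between strike 065° and section 260° = 15°.
tan(true dip) = tan 34° / sin 15° = 2.6061
true dip = arctan 2.6061 = 69.01°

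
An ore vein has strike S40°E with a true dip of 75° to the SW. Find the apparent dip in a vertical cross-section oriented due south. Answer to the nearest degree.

67°

The section lies 40° from the strike.
tan(apparent dip) = tan 75° · sin 40° = 2.3989
α = arctan(2.3989) = 67.37°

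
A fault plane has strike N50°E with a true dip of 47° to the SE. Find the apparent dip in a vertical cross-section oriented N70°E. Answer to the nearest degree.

20°

Angle between strike (N50°E) and section (N70°E): β = 20°.
tan(apparent dip) = tan 47° · sin 20° = 0.3668
α = arctan(0.3668) = 20.14°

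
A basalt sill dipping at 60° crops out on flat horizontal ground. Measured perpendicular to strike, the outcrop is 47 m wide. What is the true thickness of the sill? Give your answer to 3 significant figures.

40.7 m

True thickness t = w · sin(dip) = 47 × sin 60°
t = 47 × 0.8660 = 40.703 m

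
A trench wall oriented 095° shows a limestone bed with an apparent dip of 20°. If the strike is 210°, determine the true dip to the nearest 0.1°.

21.9°

The section is 65° from the strike.
tan(true dip) = tan 20° / sin 65° = 0.4016
δ = arctan(0.4016) = 21.88°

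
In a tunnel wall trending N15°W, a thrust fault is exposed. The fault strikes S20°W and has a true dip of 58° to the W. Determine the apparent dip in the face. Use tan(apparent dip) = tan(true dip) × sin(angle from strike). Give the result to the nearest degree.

43°

The section lies 35° from the strike.
tan(apparent dip) = tan 58° · sin 35° = 0.9179
apparent dip = arctan 0.9179 = 42.55°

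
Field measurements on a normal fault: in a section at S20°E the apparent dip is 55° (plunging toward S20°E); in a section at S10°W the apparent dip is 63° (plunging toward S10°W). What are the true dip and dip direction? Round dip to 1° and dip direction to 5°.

true dip 64°, dip direction 205°

Each apparent-dip line lies in the plane. As unit vectors (x east, y north, z up), v₁ plunges 55°→S20°E and v₂ plunges 63°→S10°W.
n = v₁ × v₂ = (-0.114, -0.239, 0.130) (taken with n_z > 0).
True dip = arccos(n_z / |n|) = arccos(0.4408) = 63.8°.
The horizontal component of n points toward azimuth atan2(n_x, n_y) = 205°, the dip direction.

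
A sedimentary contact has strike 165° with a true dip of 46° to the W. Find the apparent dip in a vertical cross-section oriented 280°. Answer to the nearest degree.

43°

Angle between strike (165°) and section (280°): β = 65°.
tan α = tan 46° × sin 65° = 1.0355 × 0.9063 = 0.9385
apparent dip = arctan 0.9385 = 43.18°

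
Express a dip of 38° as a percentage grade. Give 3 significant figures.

78.1%

grade % = 100 × tan 38° = 100 × 0.7813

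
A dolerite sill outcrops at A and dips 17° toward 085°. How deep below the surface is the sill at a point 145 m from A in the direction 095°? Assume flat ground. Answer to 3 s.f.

43.7 m

The hole lies 10° from the dip direction, so the down-dip offset is 145 × cos 10° = 142.80 m.
Depth = down-dip offset × tan(dip) = 142.80 × tan 17° = 142.80 × 0.3057
Depth = 43.66 m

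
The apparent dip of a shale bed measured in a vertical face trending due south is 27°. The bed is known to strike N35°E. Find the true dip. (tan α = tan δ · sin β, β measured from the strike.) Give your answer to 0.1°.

41.6°

β = acute angle between strike N35°E and section due south = 35°.
tan δ = tan α / sin β = tan 27° / sin 35° = 0.5095 / 0.5736 = 0.8883
true dip = arctan 0.8883 = 41.62°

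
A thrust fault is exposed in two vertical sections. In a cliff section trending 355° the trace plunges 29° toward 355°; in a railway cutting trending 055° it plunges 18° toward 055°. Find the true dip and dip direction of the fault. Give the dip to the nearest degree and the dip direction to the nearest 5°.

Represent each trace as a vector plunging at its apparent dip toward its trend (east-north-up frame): v₁ = (-0.076, 0.871, -0.485), v₂ = (0.779, 0.546, -0.309).
n = v₁ × v₂ = (0.005, 0.401, 0.720) (taken with n_z > 0).
tan δ = √(n_x²+n_y²)/n_z = 0.401/0.720, so δ = 29.1°.
The horizontal component of n points toward azimuth atan2(n_x, n_y) = 1°, the dip direction.

true dip 29°, dip direction 000°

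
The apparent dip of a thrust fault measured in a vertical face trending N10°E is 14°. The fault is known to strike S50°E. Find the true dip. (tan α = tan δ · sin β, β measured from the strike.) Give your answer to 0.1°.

16.1°

The section is 60° from the strike.
tan(true dip) = tan 14° / sin 60° = 0.2879
true dip = arctan 0.2879 = 16.06°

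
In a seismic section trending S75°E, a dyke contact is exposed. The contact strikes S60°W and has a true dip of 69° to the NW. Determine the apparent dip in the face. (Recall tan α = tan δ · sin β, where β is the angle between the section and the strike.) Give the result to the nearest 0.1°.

61.5°

The strike is S60°W and the section trends S75°E; the acute angle between them is β = 45°.
tan α = tan 69° × sin 45° = 2.6051 × 0.7071 = 1.8421
α = arctan(1.8421) = 61.50°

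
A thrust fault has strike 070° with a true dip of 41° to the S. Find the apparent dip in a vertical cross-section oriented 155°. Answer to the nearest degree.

41°

The strike is 070° and the section trends 155°; the acute angle between them is β = 85°.
tan(apparent dip) = tan 41° · sin 85° = 0.8660
α = arctan(0.8660) = 40.89°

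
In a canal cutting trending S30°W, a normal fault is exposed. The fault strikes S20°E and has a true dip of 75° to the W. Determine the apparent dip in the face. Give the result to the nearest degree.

71°

Angle between strike (S20°E) and section (S30°W): β = 50°.
tan(apparent dip) = tan 75° · sin 50° = 2.8589
apparent dip = arctan 2.8589 = 70.72°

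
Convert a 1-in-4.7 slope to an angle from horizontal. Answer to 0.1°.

12.0°

tan θ = 1/4.7 = 0.2128
θ = arctan(0.2128) = 12.01°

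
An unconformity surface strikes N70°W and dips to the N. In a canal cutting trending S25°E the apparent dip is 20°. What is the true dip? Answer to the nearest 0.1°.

27.2°

β = acute angle between strike N70°W and section S25°E = 45°.
tan(true dip) = tan 20° / sin 45° = 0.5147
δ = arctan(0.5147) = 27.24°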